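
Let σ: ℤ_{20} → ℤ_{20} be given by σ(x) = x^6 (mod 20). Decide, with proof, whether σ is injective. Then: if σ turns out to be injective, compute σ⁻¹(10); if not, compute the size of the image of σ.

6

σ(4): Repeated squaring mod 20: 4^1 ≡ 4, 4^2 ≡ 4² = 16, 4^4 ≡ 16² = 256 ≡ 16. Since 6 = 4 + 2, 4^6 ≡ 16·16: 16·16 = 256 ≡ 16. So 4^6 ≡ 16 (mod 20).
σ(6): Repeated squaring mod 20: 6^1 ≡ 6, 6^2 ≡ 6² = 36 ≡ 16, 6^4 ≡ 16² = 256 ≡ 16. Since 6 = 4 + 2, 6^6 ≡ 16·16: 16·16 = 256 ≡ 16. So 6^6 ≡ 16 (mod 20).
So σ(4) = σ(6) = 16 while 4 ≠ 6, so σ is not injective.
Since σ is not injective, we determine |image(σ)|. Computing x^6 mod 20 for each x (by repeated squaring, reducing mod 20 at every step), the values σ(0), σ(1), …, σ(19) are: 0, 1, 4, 9, 16, 5, 16, 9, 4, 1, 0, 1, 4, 9, 16, 5, 16, 9, 4, 1.
The distinct values are {0, 1, 4, 5, 9, 16}; there are 6 of them.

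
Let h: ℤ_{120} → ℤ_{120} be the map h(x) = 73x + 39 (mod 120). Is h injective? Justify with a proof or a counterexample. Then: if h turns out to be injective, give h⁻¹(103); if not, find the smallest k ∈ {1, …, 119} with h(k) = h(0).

88

If h(x_1) = h(x_2), then 73x_1 ≡ 73x_2 (mod 120). Because gcd(73, 120) = 1, we may cancel 73 to get x_1 ≡ x_2 (mod 120).
So h is injective.
We now compute 73⁻¹ mod 120 explicitly. Euclid's algorithm: 120 = 1·73 + 47, 73 = 1·47 + 26, 47 = 1·26 + 21, 26 = 1·21 + 5, 21 = 4·5 + 1; back-substituting gives 1 = 97·73 − 59·120, so 73⁻¹ ≡ 97 (mod 120).
Since h is injective, we compute h⁻¹(103): solve 73x + 39 ≡ 103 (mod 120), i.e. 73x ≡ 64 (mod 120).
Multiplying by 73⁻¹ = 97 gives x ≡ 97·64 = 6208 = 51·120 + 88 ≡ 88 (mod 120).
Check: h(88) = 73·88 + 39 = 6463 = 53·120 + 103 ≡ 103 (mod 120).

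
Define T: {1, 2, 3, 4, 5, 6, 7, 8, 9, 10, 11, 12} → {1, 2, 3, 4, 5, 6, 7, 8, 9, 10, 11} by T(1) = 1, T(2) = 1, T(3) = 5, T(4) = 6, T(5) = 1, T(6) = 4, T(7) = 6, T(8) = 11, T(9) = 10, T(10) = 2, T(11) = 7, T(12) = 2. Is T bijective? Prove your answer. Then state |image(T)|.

8

T(1) = 1 = T(2) with 1 ≠ 2, so T is not injective, hence not bijective.
The image of T is {1, 2, 4, 5, 6, 7, 10, 11}, which has 8 elements.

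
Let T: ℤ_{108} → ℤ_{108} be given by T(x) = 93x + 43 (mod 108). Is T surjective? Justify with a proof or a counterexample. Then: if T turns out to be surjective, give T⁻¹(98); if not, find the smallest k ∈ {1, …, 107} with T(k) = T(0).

By definition, surjectivity means every element of the codomain has a preimage under T.
Since gcd(93, 108) = 3, we have 93x ≡ 0 (mod 3) for all x, so T(x) ≡ 1 (mod 3).
But 0 ≢ 1 (mod 3), so 0 ∈ ℤ_{108} has no preimage. Thus T is not surjective.
Since T is not surjective, we find the least positive k with T(k) = T(0): this means 93k ≡ 0 (mod 108), i.e. 108 ∣ 93k. Since gcd(93, 108) = 3, dividing through by 3 this holds exactly when 36 ∣ 31k, and as gcd(31, 36) = 1, exactly when 36 ∣ k.
The smallest positive such k is 36.

36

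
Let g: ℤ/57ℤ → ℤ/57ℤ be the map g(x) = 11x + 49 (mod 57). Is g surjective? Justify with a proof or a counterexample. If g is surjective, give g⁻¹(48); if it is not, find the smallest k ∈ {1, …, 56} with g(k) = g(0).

Recall: surjectivity means every element of the codomain has a preimage under g.
Since gcd(11, 57) = 1, 11 is invertible modulo 57. Euclid's algorithm: 57 = 5·11 + 2, 11 = 5·2 + 1; back-substituting gives 1 = 26·11 − 5·57, so 11⁻¹ ≡ 26 (mod 57).
Then y ↦ 26(y − 49) is a two-sided inverse to g, so every y ∈ ℤ/57ℤ has a preimage.
Thus g is surjective.
Since g is surjective, we find g⁻¹(48): we need 11x ≡ 48 − 49 ≡ 56 (mod 57). Using 11⁻¹ = 26: x ≡ 26·56 = 1456 = 25·57 + 31, so x = 31.
Check: g(31) = 11·31 + 49 = 390 = 6·57 + 48 ≡ 48 (mod 57).

31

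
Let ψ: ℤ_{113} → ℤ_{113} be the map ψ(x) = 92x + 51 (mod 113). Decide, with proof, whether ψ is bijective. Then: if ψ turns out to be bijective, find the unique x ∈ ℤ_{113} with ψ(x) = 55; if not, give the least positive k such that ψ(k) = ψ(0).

59

Recall: ψ is injective if ψ(x_1) = ψ(x_2) implies x_1 = x_2.
If ψ(x_1) = ψ(x_2), then 92x_1 ≡ 92x_2 (mod 113). Because gcd(92, 113) = 1, we may cancel 92 to get x_1 ≡ x_2 (mod 113).
We now compute 92⁻¹ mod 113 explicitly. Euclid's algorithm: 113 = 1·92 + 21, 92 = 4·21 + 8, 21 = 2·8 + 5, 8 = 1·5 + 3, 5 = 1·3 + 2, 3 = 1·2 + 1; back-substituting gives 1 = 43·92 − 35·113, so 92⁻¹ ≡ 43 (mod 113).
For any y ∈ ℤ_{113}, x = 43(y − 51) mod 113 satisfies ψ(x) = 92·43(y − 51) + 51 ≡ y (since 92·43 ≡ 1 mod 113). So every y has a preimage.
Thus ψ is bijective.
Since ψ is bijective, we find ψ⁻¹(55): we need 92x ≡ 55 − 51 ≡ 4 (mod 113). Using 92⁻¹ = 43: x ≡ 43·4 = 172 = 1·113 + 59, so x = 59.
Check: ψ(59) = 92·59 + 51 = 5479 = 48·113 + 55 ≡ 55 (mod 113).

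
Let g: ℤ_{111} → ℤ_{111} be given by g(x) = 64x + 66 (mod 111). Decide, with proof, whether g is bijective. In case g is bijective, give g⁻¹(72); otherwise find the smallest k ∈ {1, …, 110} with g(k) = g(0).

66

By definition, g is injective if g(x_1) = g(x_2) implies x_1 = x_2.
If g(x_1) = g(x_2), then 64x_1 ≡ 64x_2 (mod 111). Because gcd(64, 111) = 1, we may cancel 64 to get x_1 ≡ x_2 (mod 111).
We now compute 64⁻¹ mod 111 explicitly. Euclid's algorithm: 111 = 1·64 + 47, 64 = 1·47 + 17, 47 = 2·17 + 13, 17 = 1·13 + 4, 13 = 3·4 + 1; back-substituting gives 1 = 85·64 − 49·111, so 64⁻¹ ≡ 85 (mod 111).
Then y ↦ 85(y − 66) is a two-sided inverse to g, so every y ∈ ℤ_{111} has a preimage.
So g is bijective.
Since g is bijective, we find g⁻¹(72): we need 64x ≡ 72 − 66 ≡ 6 (mod 111). Using 64⁻¹ = 85: x ≡ 85·6 = 510 = 4·111 + 66, so x = 66.
Check: g(66) = 64·66 + 66 = 4290 = 38·111 + 72 ≡ 72 (mod 111).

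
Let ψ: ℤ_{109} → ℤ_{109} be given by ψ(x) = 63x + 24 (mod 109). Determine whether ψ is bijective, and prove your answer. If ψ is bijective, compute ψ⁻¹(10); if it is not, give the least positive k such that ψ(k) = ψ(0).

24

If ψ(s) = ψ(t), then 63s ≡ 63t (mod 109). Because gcd(63, 109) = 1, we may cancel 63 to get s ≡ t (mod 109).
We now compute 63⁻¹ mod 109 explicitly. Euclid's algorithm: 109 = 1·63 + 46, 63 = 1·46 + 17, 46 = 2·17 + 12, 17 = 1·12 + 5, 12 = 2·5 + 2, 5 = 2·2 + 1; back-substituting gives 1 = 45·63 − 26·109, so 63⁻¹ ≡ 45 (mod 109).
Then y ↦ 45(y − 24) is a two-sided inverse to ψ, so every y ∈ ℤ_{109} has a preimage.
Therefore ψ is bijective.
Since ψ is bijective, we compute ψ⁻¹(10): solve 63x + 24 ≡ 10 (mod 109), i.e. 63x ≡ 95 (mod 109).
Multiplying by 63⁻¹ = 45 gives x ≡ 45·95 = 4275 = 39·109 + 24 ≡ 24 (mod 109).
Check: ψ(24) = 63·24 + 24 = 1536 = 14·109 + 10 ≡ 10 (mod 109).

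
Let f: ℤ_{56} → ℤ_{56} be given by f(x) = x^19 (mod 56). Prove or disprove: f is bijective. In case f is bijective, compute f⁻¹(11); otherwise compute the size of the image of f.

f(0) = 0^19 = 0.
f(14): Repeated squaring mod 56: 14^1 ≡ 14, 14^2 ≡ 14² = 196 ≡ 28, 14^4 ≡ 28² = 784 ≡ 0, 14^8 ≡ 0² = 0, 14^16 ≡ 0² = 0. Since 19 = 16 + 2 + 1, 14^19 ≡ 0·28·14: 0·28 = 0, then 0·14 = 0. So 14^19 ≡ 0 (mod 56).
So f(0) = f(14) = 0 while 0 ≠ 14, so f is not injective, hence not bijective.
Since f is not bijective, we determine |image(f)|. Computing x^19 mod 56 for each x (by repeated squaring, reducing mod 56 at every step), the values f(0), f(1), …, f(55) are: 0, 1, 16, 3, 32, 5, 48, 7, 8, 9, 24, 11, 40, 13, 0, 15, 16, 17, 32, 19, 48, 21, 8, 23, 24, 25, 40, 27, 0, 29, 16, 31, 32, 33, 48, 35, 8, 37, 24, 39, 40, 41, 0, 43, 16, 45, 32, 47, 48, 49, 8, 51, 24, 53, 40, 55.
The distinct values are {0, 1, 3, 5, 7, 8, 9, 11, 13, 15, 16, 17, 19, 21, 23, 24, 25, 27, 29, 31, 32, 33, 35, 37, 39, 40, 41, 43, 45, 47, 48, 49, 51, 53, 55}; there are 35 of them.

35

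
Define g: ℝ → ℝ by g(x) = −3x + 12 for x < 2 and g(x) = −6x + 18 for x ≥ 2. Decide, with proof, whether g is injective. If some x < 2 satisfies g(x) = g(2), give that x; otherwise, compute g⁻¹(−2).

Both pieces are strictly decreasing (slopes −3 and −6), so each is injective on its own interval.
The left piece maps (−∞, 2) onto (6, ∞); the right piece maps [2, ∞) onto (−∞, 6].
These images are disjoint, so no value is attained by both pieces. Hence g is injective.
Because the two images are disjoint, no x < 2 has g(x) = g(2), so we compute g⁻¹(−2): −2 lies in (−∞, 6], so solve −6x + 18 = −2: x = (−2 − 18)/(−6) = 10/3.

10/3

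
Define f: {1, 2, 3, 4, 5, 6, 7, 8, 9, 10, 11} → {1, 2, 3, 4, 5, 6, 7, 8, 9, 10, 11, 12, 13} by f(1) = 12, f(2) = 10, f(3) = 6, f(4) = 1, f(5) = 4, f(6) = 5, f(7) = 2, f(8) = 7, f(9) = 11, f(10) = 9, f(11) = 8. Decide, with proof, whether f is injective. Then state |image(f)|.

The values f(1), …, f(11) are 12, 10, 6, 1, 4, 5, 2, 7, 11, 9, 8 — all distinct.
So f(u) = f(v) only when u = v, and f is injective.
The image of f is {1, 2, 4, 5, 6, 7, 8, 9, 10, 11, 12}, which has 11 elements.

11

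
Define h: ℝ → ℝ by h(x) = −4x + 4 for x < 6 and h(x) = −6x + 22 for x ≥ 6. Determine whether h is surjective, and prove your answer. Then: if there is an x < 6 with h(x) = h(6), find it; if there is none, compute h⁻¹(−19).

Both pieces are strictly decreasing (slopes −4 and −6), so each is injective on its own interval.
The left piece maps (−∞, 6) onto (−20, ∞); the right piece maps [6, ∞) onto (−∞, −14].
The union (−20, ∞) ∪ (−∞, −14] covers ℝ, so h is surjective.
For the follow-up: the images overlap, so an x < 6 with h(x) = h(6) exists. h(6) = −14; solving −4x + 4 = −14 for x < 6 gives x = (−14 − 4)/(−4) = 9/2.

9/2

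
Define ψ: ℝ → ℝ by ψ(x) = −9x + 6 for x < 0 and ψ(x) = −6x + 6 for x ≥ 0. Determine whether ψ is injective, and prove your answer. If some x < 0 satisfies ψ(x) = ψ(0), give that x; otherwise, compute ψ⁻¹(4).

Both pieces are strictly decreasing (slopes −9 and −6), so each is injective on its own interval.
The left piece maps (−∞, 0) onto (6, ∞); the right piece maps [0, ∞) onto (−∞, 6].
These images are disjoint, so no value is attained by both pieces. So ψ is injective.
Because the two images are disjoint, no x < 0 has ψ(x) = ψ(0), so we compute ψ⁻¹(4): 4 lies in (−∞, 6], so solve −6x + 6 = 4: x = (4 − 6)/(−6) = 1/3.

1/3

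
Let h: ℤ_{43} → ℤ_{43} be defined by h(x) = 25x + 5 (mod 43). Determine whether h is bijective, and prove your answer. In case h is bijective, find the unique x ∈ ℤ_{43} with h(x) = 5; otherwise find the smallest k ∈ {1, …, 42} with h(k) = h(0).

If h(a) = h(b), then 25a ≡ 25b (mod 43). Because gcd(25, 43) = 1, we may cancel 25 to get a ≡ b (mod 43).
We now compute 25⁻¹ mod 43 explicitly. Euclid's algorithm: 43 = 1·25 + 18, 25 = 1·18 + 7, 18 = 2·7 + 4, 7 = 1·4 + 3, 4 = 1·3 + 1; back-substituting gives 1 = 31·25 − 18·43, so 25⁻¹ ≡ 31 (mod 43).
Then y ↦ 31(y − 5) is a two-sided inverse to h, so every y ∈ ℤ_{43} has a preimage.
Thus h is bijective.
Since h is bijective, we find h⁻¹(5): we need 25x ≡ 5 − 5 ≡ 0 (mod 43). Using 25⁻¹ = 31: x ≡ 31·0 = 0, so x = 0.
Check: h(0) = 25·0 + 5 = 5 ≡ 5 (mod 43).

0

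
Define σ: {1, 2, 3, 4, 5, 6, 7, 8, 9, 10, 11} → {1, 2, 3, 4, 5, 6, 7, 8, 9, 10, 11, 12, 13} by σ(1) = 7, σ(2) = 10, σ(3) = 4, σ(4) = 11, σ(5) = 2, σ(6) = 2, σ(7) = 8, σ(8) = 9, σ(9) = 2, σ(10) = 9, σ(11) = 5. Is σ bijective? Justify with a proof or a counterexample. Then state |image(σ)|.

8

σ(5) = 2 = σ(6) with 5 ≠ 6, so σ is not injective, hence not bijective.
The image of σ is {2, 4, 5, 7, 8, 9, 10, 11}, which has 8 elements.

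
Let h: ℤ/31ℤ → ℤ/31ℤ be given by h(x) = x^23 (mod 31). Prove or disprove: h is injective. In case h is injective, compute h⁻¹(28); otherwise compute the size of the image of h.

Since 31 is prime, the nonzero elements of ℤ/31ℤ form a cyclic group of order 30.
As gcd(23, 30) = 1, raising to the 23rd power is a bijection on this group: if u^23 ≡ v^23 then (uv^{−1})^23 = 1, and the only element of order dividing gcd(23, 30) = 1 is 1, so u = v.
With h(0) = 0 this makes h injective on all of ℤ/31ℤ, hence bijective (finite equal-size domain and codomain). In particular h is injective.
Since h is injective, we find the preimage of 28. The inverse of x ↦ x^23 on (ℤ/31ℤ)^× is x ↦ x^17, because 23·17 = 391 = 13·30 + 1 ≡ 1 (mod 30) and x^{30} = 1 for x ≠ 0 (Fermat). So h⁻¹(28) = 28^17 mod 31.
Repeated squaring mod 31: 28^1 ≡ 28, 28^2 ≡ 28² = 784 ≡ 9, 28^4 ≡ 9² = 81 ≡ 19, 28^8 ≡ 19² = 361 ≡ 20, 28^16 ≡ 20² = 400 ≡ 28. Since 17 = 16 + 1, 28^17 ≡ 28·28: 28·28 = 784 ≡ 9. So 28^17 ≡ 9 (mod 31).
Hence h⁻¹(28) = 9.

9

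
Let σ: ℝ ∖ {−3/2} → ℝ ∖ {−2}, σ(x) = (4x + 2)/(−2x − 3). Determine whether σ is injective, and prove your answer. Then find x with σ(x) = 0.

Suppose σ(s) = σ(t). Cross-multiplying: (4s + 2)(−2t − 3) = (4t + 2)(−2s − 3).
Expanding both sides and cancelling the symmetric terms leaves −8·(s − t) = 0. Since −8 ≠ 0, s = t. Therefore σ is injective.
Solving σ(x) = 0: cross-multiplying gives 4x + 2 = 0(−2x − 3), which rearranges to 4x = −2, so x = −1/2.

-1/2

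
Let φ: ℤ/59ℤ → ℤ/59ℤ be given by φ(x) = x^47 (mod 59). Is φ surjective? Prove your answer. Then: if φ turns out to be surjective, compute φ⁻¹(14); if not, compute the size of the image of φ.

6

Since 59 is prime, the nonzero elements of ℤ/59ℤ form a cyclic group of order 58.
As gcd(47, 58) = 1, raising to the 47th power is a bijection on this group: if s^47 ≡ t^47 then (st^{−1})^47 = 1, and the only element of order dividing gcd(47, 58) = 1 is 1, so s = t.
With φ(0) = 0 this makes φ injective on all of ℤ/59ℤ, hence bijective (finite equal-size domain and codomain). In particular φ is surjective.
Since φ is surjective, we find the preimage of 14. The inverse of x ↦ x^47 on (ℤ/59ℤ)^× is x ↦ x^21, because 47·21 = 987 = 17·58 + 1 ≡ 1 (mod 58) and x^{58} = 1 for x ≠ 0 (Fermat). So φ⁻¹(14) = 14^21 mod 59.
Repeated squaring mod 59: 14^1 ≡ 14, 14^2 ≡ 14² = 196 ≡ 19, 14^4 ≡ 19² = 361 ≡ 7, 14^8 ≡ 7² = 49, 14^16 ≡ 49² = 2401 ≡ 41. Since 21 = 16 + 4 + 1, 14^21 ≡ 41·7·14: 41·7 = 287 ≡ 51, then 51·14 = 714 ≡ 6. So 14^21 ≡ 6 (mod 59).
Hence φ⁻¹(14) = 6.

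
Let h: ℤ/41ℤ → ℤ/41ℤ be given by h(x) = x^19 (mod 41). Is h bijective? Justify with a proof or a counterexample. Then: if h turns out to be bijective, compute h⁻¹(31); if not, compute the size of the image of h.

4

Since 41 is prime, the nonzero elements of ℤ/41ℤ form a cyclic group of order 40.
As gcd(19, 40) = 1, raising to the 19th power is a bijection on this group: if u^19 ≡ v^19 then (uv^{−1})^19 = 1, and the only element of order dividing gcd(19, 40) = 1 is 1, so u = v.
With h(0) = 0 this makes h injective on all of ℤ/41ℤ, hence bijective (finite equal-size domain and codomain). In particular h is bijective.
Since h is bijective, we find the preimage of 31. The inverse of x ↦ x^19 on (ℤ/41ℤ)^× is x ↦ x^19, because 19·19 = 361 = 9·40 + 1 ≡ 1 (mod 40) and x^{40} = 1 for x ≠ 0 (Fermat). So h⁻¹(31) = 31^19 mod 41.
Repeated squaring mod 41: 31^1 ≡ 31, 31^2 ≡ 31² = 961 ≡ 18, 31^4 ≡ 18² = 324 ≡ 37, 31^8 ≡ 37² = 1369 ≡ 16, 31^16 ≡ 16² = 256 ≡ 10. Since 19 = 16 + 2 + 1, 31^19 ≡ 10·18·31: 10·18 = 180 ≡ 16, then 16·31 = 496 ≡ 4. So 31^19 ≡ 4 (mod 41).
Hence h⁻¹(31) = 4.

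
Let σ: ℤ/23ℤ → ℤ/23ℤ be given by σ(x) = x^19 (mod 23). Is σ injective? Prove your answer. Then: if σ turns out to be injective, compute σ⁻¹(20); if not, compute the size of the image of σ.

21

Since 23 is prime, the nonzero elements of ℤ/23ℤ form a cyclic group of order 22.
As gcd(19, 22) = 1, raising to the 19th power is a bijection on this group: if s^19 ≡ t^19 then (st^{−1})^19 = 1, and the only element of order dividing gcd(19, 22) = 1 is 1, so s = t.
With σ(0) = 0 this makes σ injective on all of ℤ/23ℤ, hence bijective (finite equal-size domain and codomain). In particular σ is injective.
Since σ is injective, we find the preimage of 20. The inverse of x ↦ x^19 on (ℤ/23ℤ)^× is x ↦ x^7, because 19·7 = 133 = 6·22 + 1 ≡ 1 (mod 22) and x^{22} = 1 for x ≠ 0 (Fermat). So σ⁻¹(20) = 20^7 mod 23.
Repeated squaring mod 23: 20^1 ≡ 20, 20^2 ≡ 20² = 400 ≡ 9, 20^4 ≡ 9² = 81 ≡ 12. Since 7 = 4 + 2 + 1, 20^7 ≡ 12·9·20: 12·9 = 108 ≡ 16, then 16·20 = 320 ≡ 21. So 20^7 ≡ 21 (mod 23).
Hence σ⁻¹(20) = 21.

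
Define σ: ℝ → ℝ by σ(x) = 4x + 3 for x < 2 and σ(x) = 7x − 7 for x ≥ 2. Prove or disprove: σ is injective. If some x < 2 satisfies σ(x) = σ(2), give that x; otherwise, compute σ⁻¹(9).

Both pieces are strictly increasing (slopes 4 and 7), so each is injective on its own interval.
The left piece maps (−∞, 2) onto (−∞, 11); the right piece maps [2, ∞) onto [7, ∞).
These images overlap. In particular σ(2) = 7 (right piece), and solving 4x + 3 = 7 on the left piece gives x = 1 < 2.
So σ(1) = σ(2) with 1 ≠ 2, and σ is not injective. This x = 1 is the requested value below 2.

1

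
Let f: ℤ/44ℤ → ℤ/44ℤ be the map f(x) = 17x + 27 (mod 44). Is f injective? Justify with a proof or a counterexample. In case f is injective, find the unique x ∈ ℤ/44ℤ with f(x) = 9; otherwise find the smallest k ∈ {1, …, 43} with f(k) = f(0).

By definition, f is injective when f(s) = f(t) forces s = t.
Suppose f(s) = f(t) in ℤ/44ℤ. Then 17s + 27 ≡ 17t + 27 (mod 44), thus 17(s − t) ≡ 0 (mod 44).
Since gcd(17, 44) = 1, 17 is invertible modulo 44, therefore s − t ≡ 0 (mod 44), i.e. s = t.
Hence f is injective.
We now compute 17⁻¹ mod 44 explicitly. Euclid's algorithm: 44 = 2·17 + 10, 17 = 1·10 + 7, 10 = 1·7 + 3, 7 = 2·3 + 1; back-substituting gives 1 = 13·17 − 5·44, so 17⁻¹ ≡ 13 (mod 44).
Since f is injective, we compute f⁻¹(9): solve 17x + 27 ≡ 9 (mod 44), i.e. 17x ≡ 26 (mod 44).
Multiplying by 17⁻¹ = 13 gives x ≡ 13·26 = 338 = 7·44 + 30 ≡ 30 (mod 44).
Check: f(30) = 17·30 + 27 = 537 = 12·44 + 9 ≡ 9 (mod 44).

30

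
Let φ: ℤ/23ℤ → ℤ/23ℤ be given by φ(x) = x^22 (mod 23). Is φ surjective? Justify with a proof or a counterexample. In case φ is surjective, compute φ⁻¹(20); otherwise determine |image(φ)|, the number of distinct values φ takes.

φ(1) = 1^22 = 1.
φ(2): Repeated squaring mod 23: 2^1 ≡ 2, 2^2 ≡ 2² = 4, 2^4 ≡ 4² = 16, 2^8 ≡ 16² = 256 ≡ 3, 2^16 ≡ 3² = 9. Since 22 = 16 + 4 + 2, 2^22 ≡ 9·16·4: 9·16 = 144 ≡ 6, then 6·4 = 24 ≡ 1. So 2^22 ≡ 1 (mod 23).
So φ(1) = φ(2) = 1 while 1 ≠ 2, thus φ is not injective.
A non-injective map from the 23-element set ℤ/23ℤ to itself takes at most 22 distinct values, so it cannot be surjective. Therefore φ is not surjective.
Since φ is not surjective, we determine |image(φ)|. Computing x^22 mod 23 for each x (by repeated squaring, reducing mod 23 at every step), the values φ(0), φ(1), …, φ(22) are: 0, 1, 1, 1, 1, 1, 1, 1, 1, 1, 1, 1, 1, 1, 1, 1, 1, 1, 1, 1, 1, 1, 1.
The distinct values are {0, 1}; there are 2 of them.

2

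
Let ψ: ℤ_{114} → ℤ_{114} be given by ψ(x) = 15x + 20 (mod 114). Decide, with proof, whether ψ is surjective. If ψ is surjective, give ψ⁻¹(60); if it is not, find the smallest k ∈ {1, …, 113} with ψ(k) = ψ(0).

Since gcd(15, 114) = 3, we have 15x ≡ 0 (mod 3) for all x, so ψ(x) ≡ 2 (mod 3).
But 0 ≢ 2 (mod 3), so 0 ∈ ℤ_{114} has no preimage. So ψ is not surjective.
Since ψ is not surjective, we find the least positive k with ψ(k) = ψ(0): this means 15k ≡ 0 (mod 114), i.e. 114 ∣ 15k. Since gcd(15, 114) = 3, dividing through by 3 this holds exactly when 38 ∣ 5k, and as gcd(5, 38) = 1, exactly when 38 ∣ k.
The smallest positive such k is 38.

38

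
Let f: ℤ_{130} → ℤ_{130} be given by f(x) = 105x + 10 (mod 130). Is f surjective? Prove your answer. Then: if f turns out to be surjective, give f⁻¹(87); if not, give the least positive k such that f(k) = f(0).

26

Since gcd(105, 130) = 5, we have 105x ≡ 0 (mod 5) for all x, so f(x) ≡ 0 (mod 5).
But 1 ≢ 0 (mod 5), so 1 ∈ ℤ_{130} has no preimage. So f is not surjective.
Since f is not surjective, we find the least positive k with f(k) = f(0): this means 105k ≡ 0 (mod 130), i.e. 130 ∣ 105k. Since gcd(105, 130) = 5, dividing through by 5 this holds exactly when 26 ∣ 21k, and as gcd(21, 26) = 1, exactly when 26 ∣ k.
The smallest positive such k is 26.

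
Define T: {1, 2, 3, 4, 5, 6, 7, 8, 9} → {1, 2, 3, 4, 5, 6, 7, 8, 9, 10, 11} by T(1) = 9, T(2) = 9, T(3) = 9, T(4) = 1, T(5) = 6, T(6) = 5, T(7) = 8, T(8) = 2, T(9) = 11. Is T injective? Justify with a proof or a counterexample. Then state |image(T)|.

7

T(1) = 9 = T(2) with 1 ≠ 2, so T is not injective.
The image of T is {1, 2, 5, 6, 8, 9, 11}, which has 7 elements.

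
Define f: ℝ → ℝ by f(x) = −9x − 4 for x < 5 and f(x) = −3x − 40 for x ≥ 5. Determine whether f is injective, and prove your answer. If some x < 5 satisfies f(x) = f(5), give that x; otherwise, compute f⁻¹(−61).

7

Both pieces are strictly decreasing (slopes −9 and −3), so each is injective on its own interval.
The left piece maps (−∞, 5) onto (−49, ∞); the right piece maps [5, ∞) onto (−∞, −55].
These images are disjoint, so no value is attained by both pieces. So f is injective.
Because the two images are disjoint, no x < 5 has f(x) = f(5), so we compute f⁻¹(−61): −61 lies in (−∞, −55], so solve −3x − 40 = −61: x = (−61 + 40)/(−3) = 7.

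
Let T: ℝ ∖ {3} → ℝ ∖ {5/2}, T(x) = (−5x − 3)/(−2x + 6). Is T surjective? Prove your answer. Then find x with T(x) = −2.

1

For any y ≠ 5/2, solving y(−2x + 6) = −5x − 3 for x gives a well-defined x ≠ 3. So T is surjective.
Solving T(x) = −2: cross-multiplying gives −5x − 3 = −2(−2x + 6), which rearranges to −9x = −9, so x = 1.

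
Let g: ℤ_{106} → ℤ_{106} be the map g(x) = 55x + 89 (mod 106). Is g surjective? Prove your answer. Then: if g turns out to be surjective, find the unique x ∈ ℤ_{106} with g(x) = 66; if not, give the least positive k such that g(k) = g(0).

Since gcd(55, 106) = 1, 55 is invertible modulo 106. Euclid's algorithm: 106 = 1·55 + 51, 55 = 1·51 + 4, 51 = 12·4 + 3, 4 = 1·3 + 1; back-substituting gives 1 = 27·55 − 14·106, so 55⁻¹ ≡ 27 (mod 106).
For any y ∈ ℤ_{106}, x = 27(y − 89) mod 106 satisfies g(x) = 55·27(y − 89) + 89 ≡ y (since 55·27 ≡ 1 mod 106). So every y has a preimage.
Hence g is surjective.
Since g is surjective, we find g⁻¹(66): we need 55x ≡ 66 − 89 ≡ 83 (mod 106). Using 55⁻¹ = 27: x ≡ 27·83 = 2241 = 21·106 + 15, so x = 15.
Check: g(15) = 55·15 + 89 = 914 = 8·106 + 66 ≡ 66 (mod 106).

15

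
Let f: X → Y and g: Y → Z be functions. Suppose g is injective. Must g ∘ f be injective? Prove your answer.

No. Take X = {1, 2}, Y = Z = {1, 2, 3}, f(1) = f(2) = 1, and g = identity (injective).
Then (g ∘ f)(1) = (g ∘ f)(2) = 1 with 1 ≠ 2, so g ∘ f is not injective.

not injective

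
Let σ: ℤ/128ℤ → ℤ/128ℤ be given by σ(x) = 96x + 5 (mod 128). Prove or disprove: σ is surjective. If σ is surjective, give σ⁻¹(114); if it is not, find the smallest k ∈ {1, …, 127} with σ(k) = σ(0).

4

Recall: σ is surjective if every y in the codomain equals σ(x) for some x in the domain.
Since gcd(96, 128) = 32, we have 96x ≡ 0 (mod 32) for all x, so σ(x) ≡ 5 (mod 32).
But 0 ≢ 5 (mod 32), so 0 ∈ ℤ/128ℤ has no preimage. Thus σ is not surjective.
Since σ is not surjective, we find the least positive k with σ(k) = σ(0): this means 96k ≡ 0 (mod 128), i.e. 128 ∣ 96k. Since gcd(96, 128) = 32, dividing through by 32 this holds exactly when 4 ∣ 3k, and as gcd(3, 4) = 1, exactly when 4 ∣ k.
The smallest positive such k is 4.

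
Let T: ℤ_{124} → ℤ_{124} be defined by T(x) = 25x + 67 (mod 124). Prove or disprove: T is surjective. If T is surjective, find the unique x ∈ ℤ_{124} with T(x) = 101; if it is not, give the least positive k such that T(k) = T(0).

46

By definition, T is surjective if every y in the codomain equals T(x) for some x in the domain.
Since gcd(25, 124) = 1, 25 is invertible modulo 124. Euclid's algorithm: 124 = 4·25 + 24, 25 = 1·24 + 1; back-substituting gives 1 = 5·25 − 1·124, so 25⁻¹ ≡ 5 (mod 124).
For any y ∈ ℤ_{124}, x = 5(y − 67) mod 124 satisfies T(x) = 25·5(y − 67) + 67 ≡ y (since 25·5 ≡ 1 mod 124). So every y has a preimage.
So T is surjective.
Since T is surjective, we find T⁻¹(101): we need 25x ≡ 101 − 67 ≡ 34 (mod 124). Using 25⁻¹ = 5: x ≡ 5·34 = 170 = 1·124 + 46, so x = 46.
Check: T(46) = 25·46 + 67 = 1217 = 9·124 + 101 ≡ 101 (mod 124).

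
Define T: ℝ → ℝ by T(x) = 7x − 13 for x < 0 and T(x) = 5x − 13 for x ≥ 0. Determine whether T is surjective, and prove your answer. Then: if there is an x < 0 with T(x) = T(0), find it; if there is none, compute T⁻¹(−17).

-4/7

Both pieces are strictly increasing (slopes 7 and 5), so each is injective on its own interval.
The left piece maps (−∞, 0) onto (−∞, −13); the right piece maps [0, ∞) onto [−13, ∞).
These images together cover ℝ, so T is surjective.
Because the two images are disjoint, no x < 0 has T(x) = T(0), so we compute T⁻¹(−17): −17 lies in (−∞, −13), so solve 7x − 13 = −17: x = (−17 + 13)/7 = −4/7.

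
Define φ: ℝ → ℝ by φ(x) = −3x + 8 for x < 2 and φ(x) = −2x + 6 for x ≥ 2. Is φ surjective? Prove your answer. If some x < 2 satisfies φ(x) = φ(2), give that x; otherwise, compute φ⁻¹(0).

3

Both pieces are strictly decreasing (slopes −3 and −2), so each is injective on its own interval.
The left piece maps (−∞, 2) onto (2, ∞); the right piece maps [2, ∞) onto (−∞, 2].
These images together cover ℝ, so φ is surjective.
Because the two images are disjoint, no x < 2 has φ(x) = φ(2), so we compute φ⁻¹(0): 0 lies in (−∞, 2], so solve −2x + 6 = 0: x = (0 − 6)/(−2) = 3.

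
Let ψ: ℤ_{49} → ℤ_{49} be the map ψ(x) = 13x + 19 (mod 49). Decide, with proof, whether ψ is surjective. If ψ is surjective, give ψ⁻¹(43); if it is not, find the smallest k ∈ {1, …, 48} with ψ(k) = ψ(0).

Since gcd(13, 49) = 1, 13 is invertible modulo 49. Euclid's algorithm: 49 = 3·13 + 10, 13 = 1·10 + 3, 10 = 3·3 + 1; back-substituting gives 1 = 34·13 − 9·49, so 13⁻¹ ≡ 34 (mod 49).
For any y ∈ ℤ_{49}, x = 34(y − 19) mod 49 satisfies ψ(x) = 13·34(y − 19) + 19 ≡ y (since 13·34 ≡ 1 mod 49). So every y has a preimage.
Therefore ψ is surjective.
Since ψ is surjective, we find ψ⁻¹(43): we need 13x ≡ 43 − 19 ≡ 24 (mod 49). Using 13⁻¹ = 34: x ≡ 34·24 = 816 = 16·49 + 32, so x = 32.
Check: ψ(32) = 13·32 + 19 = 435 = 8·49 + 43 ≡ 43 (mod 49).

32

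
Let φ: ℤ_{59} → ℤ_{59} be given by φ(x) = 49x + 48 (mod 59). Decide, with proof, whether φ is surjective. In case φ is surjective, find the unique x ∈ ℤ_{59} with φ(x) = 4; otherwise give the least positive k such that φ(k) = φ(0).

Recall: φ is surjective if every y in the codomain equals φ(x) for some x in the domain.
Since gcd(49, 59) = 1, 49 is invertible modulo 59. Euclid's algorithm: 59 = 1·49 + 10, 49 = 4·10 + 9, 10 = 1·9 + 1; back-substituting gives 1 = 53·49 − 44·59, so 49⁻¹ ≡ 53 (mod 59).
Then y ↦ 53(y − 48) is a two-sided inverse to φ, so every y ∈ ℤ_{59} has a preimage.
Thus φ is surjective.
Since φ is surjective, we compute φ⁻¹(4): solve 49x + 48 ≡ 4 (mod 59), i.e. 49x ≡ 15 (mod 59).
Multiplying by 49⁻¹ = 53 gives x ≡ 53·15 = 795 = 13·59 + 28 ≡ 28 (mod 59).
Check: φ(28) = 49·28 + 48 = 1420 = 24·59 + 4 ≡ 4 (mod 59).

28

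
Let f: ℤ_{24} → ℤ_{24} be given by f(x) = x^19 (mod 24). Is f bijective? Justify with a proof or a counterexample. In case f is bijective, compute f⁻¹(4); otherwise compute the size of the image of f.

f(0) = 0^19 = 0.
f(6): Repeated squaring mod 24: 6^1 ≡ 6, 6^2 ≡ 6² = 36 ≡ 12, 6^4 ≡ 12² = 144 ≡ 0, 6^8 ≡ 0² = 0, 6^16 ≡ 0² = 0. Since 19 = 16 + 2 + 1, 6^19 ≡ 0·12·6: 0·12 = 0, then 0·6 = 0. So 6^19 ≡ 0 (mod 24).
So f(0) = f(6) = 0 while 0 ≠ 6, hence f is not injective, hence not bijective.
Since f is not bijective, we determine |image(f)|. Computing x^19 mod 24 for each x (by repeated squaring, reducing mod 24 at every step), the values f(0), f(1), …, f(23) are: 0, 1, 8, 3, 16, 5, 0, 7, 8, 9, 16, 11, 0, 13, 8, 15, 16, 17, 0, 19, 8, 21, 16, 23.
The distinct values are {0, 1, 3, 5, 7, 8, 9, 11, 13, 15, 16, 17, 19, 21, 23}; there are 15 of them.

15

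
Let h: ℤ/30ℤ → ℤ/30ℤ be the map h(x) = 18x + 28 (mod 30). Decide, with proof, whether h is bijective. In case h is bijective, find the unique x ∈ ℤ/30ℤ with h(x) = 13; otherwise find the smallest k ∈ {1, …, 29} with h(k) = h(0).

5

By definition, injectivity means: for all u, v in the domain, h(u) = h(v) implies u = v.
We have gcd(18, 30) = 6 > 1. Taking u = 0 and v = 5: h(0) = 28 and h(5) = 18·5 + 28 = 118 ≡ 28 (mod 30).
So h(0) = h(5) while 0 ≠ 5, hence h is not injective, hence not bijective.
Since h is not bijective, we find the least positive k with h(k) = h(0): this means 18k ≡ 0 (mod 30), i.e. 30 ∣ 18k. Since gcd(18, 30) = 6, dividing through by 6 this holds exactly when 5 ∣ 3k, and as gcd(3, 5) = 1, exactly when 5 ∣ k.
The smallest positive such k is 5.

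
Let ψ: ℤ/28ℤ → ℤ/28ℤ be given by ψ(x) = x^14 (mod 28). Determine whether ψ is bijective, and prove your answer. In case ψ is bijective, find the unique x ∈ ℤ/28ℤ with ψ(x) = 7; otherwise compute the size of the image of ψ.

ψ(6): Repeated squaring mod 28: 6^1 ≡ 6, 6^2 ≡ 6² = 36 ≡ 8, 6^4 ≡ 8² = 64 ≡ 8, 6^8 ≡ 8² = 64 ≡ 8. Since 14 = 8 + 4 + 2, 6^14 ≡ 8·8·8: 8·8 = 64 ≡ 8, then 8·8 = 64 ≡ 8. So 6^14 ≡ 8 (mod 28).
ψ(8): Repeated squaring mod 28: 8^1 ≡ 8, 8^2 ≡ 8² = 64 ≡ 8, 8^4 ≡ 8² = 64 ≡ 8, 8^8 ≡ 8² = 64 ≡ 8. Since 14 = 8 + 4 + 2, 8^14 ≡ 8·8·8: 8·8 = 64 ≡ 8, then 8·8 = 64 ≡ 8. So 8^14 ≡ 8 (mod 28).
So ψ(6) = ψ(8) = 8 while 6 ≠ 8, hence ψ is not injective, hence not bijective.
Since ψ is not bijective, we determine |image(ψ)|. Computing x^14 mod 28 for each x (by repeated squaring, reducing mod 28 at every step), the values ψ(0), ψ(1), …, ψ(27) are: 0, 1, 4, 9, 16, 25, 8, 21, 8, 25, 16, 9, 4, 1, 0, 1, 4, 9, 16, 25, 8, 21, 8, 25, 16, 9, 4, 1.
The distinct values are {0, 1, 4, 8, 9, 16, 21, 25}; there are 8 of them.

8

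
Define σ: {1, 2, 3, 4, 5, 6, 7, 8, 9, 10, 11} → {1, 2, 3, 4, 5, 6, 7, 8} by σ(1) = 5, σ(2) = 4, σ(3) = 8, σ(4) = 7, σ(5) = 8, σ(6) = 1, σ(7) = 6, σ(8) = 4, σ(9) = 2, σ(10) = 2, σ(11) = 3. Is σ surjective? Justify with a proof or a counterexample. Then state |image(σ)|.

8

Every element of the codomain has a preimage: 1 = σ(6), 2 = σ(9), 3 = σ(11), 4 = σ(2), 5 = σ(1), 6 = σ(7), 7 = σ(4), 8 = σ(3).
So σ is surjective.
The image of σ is {1, 2, 3, 4, 5, 6, 7, 8}, which has 8 elements.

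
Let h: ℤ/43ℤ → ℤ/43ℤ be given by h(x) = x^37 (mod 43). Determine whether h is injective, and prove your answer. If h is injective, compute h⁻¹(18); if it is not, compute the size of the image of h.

Since 43 is prime, the nonzero elements of ℤ/43ℤ form a cyclic group of order 42.
As gcd(37, 42) = 1, raising to the 37th power is a bijection on this group: if u^37 ≡ v^37 then (uv^{−1})^37 = 1, and the only element of order dividing gcd(37, 42) = 1 is 1, so u = v.
With h(0) = 0 this makes h injective on all of ℤ/43ℤ, hence bijective (finite equal-size domain and codomain). In particular h is injective.
Since h is injective, we find the preimage of 18. The inverse of x ↦ x^37 on (ℤ/43ℤ)^× is x ↦ x^25, because 37·25 = 925 = 22·42 + 1 ≡ 1 (mod 42) and x^{42} = 1 for x ≠ 0 (Fermat). So h⁻¹(18) = 18^25 mod 43.
Repeated squaring mod 43: 18^1 ≡ 18, 18^2 ≡ 18² = 324 ≡ 23, 18^4 ≡ 23² = 529 ≡ 13, 18^8 ≡ 13² = 169 ≡ 40, 18^16 ≡ 40² = 1600 ≡ 9. Since 25 = 16 + 8 + 1, 18^25 ≡ 9·40·18: 9·40 = 360 ≡ 16, then 16·18 = 288 ≡ 30. So 18^25 ≡ 30 (mod 43).
Hence h⁻¹(18) = 30.

30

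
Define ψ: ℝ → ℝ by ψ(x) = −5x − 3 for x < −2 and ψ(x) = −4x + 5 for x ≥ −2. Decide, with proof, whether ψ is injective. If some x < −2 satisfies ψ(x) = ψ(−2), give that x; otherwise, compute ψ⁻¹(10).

Both pieces are strictly decreasing (slopes −5 and −4), so each is injective on its own interval.
The left piece maps (−∞, −2) onto (7, ∞); the right piece maps [−2, ∞) onto (−∞, 13].
These images overlap. In particular ψ(−2) = 13 (right piece), and solving −5x − 3 = 13 on the left piece gives x = −16/5 < −2.
So ψ(−16/5) = ψ(−2) with −16/5 ≠ −2, and ψ is not injective. This x = −16/5 is the requested value below −2.

-16/5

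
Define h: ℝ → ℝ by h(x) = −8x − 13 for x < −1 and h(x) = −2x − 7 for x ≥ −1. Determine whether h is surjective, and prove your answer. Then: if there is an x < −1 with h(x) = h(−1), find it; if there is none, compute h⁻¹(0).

Both pieces are strictly decreasing (slopes −8 and −2), so each is injective on its own interval.
The left piece maps (−∞, −1) onto (−5, ∞); the right piece maps [−1, ∞) onto (−∞, −5].
These images together cover ℝ, so h is surjective.
Because the two images are disjoint, no x < −1 has h(x) = h(−1), so we compute h⁻¹(0): 0 lies in (−5, ∞), so solve −8x − 13 = 0: x = (0 + 13)/(−8) = −13/8.

-13/8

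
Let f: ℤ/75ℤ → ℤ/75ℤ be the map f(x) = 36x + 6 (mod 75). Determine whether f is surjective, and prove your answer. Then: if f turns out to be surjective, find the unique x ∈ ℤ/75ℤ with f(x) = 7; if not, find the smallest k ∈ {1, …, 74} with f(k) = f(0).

Since gcd(36, 75) = 3, we have 36x ≡ 0 (mod 3) for all x, so f(x) ≡ 0 (mod 3).
But 1 ≢ 0 (mod 3), so 1 ∈ ℤ/75ℤ has no preimage. Thus f is not surjective.
Since f is not surjective, we find the least positive k with f(k) = f(0): this means 36k ≡ 0 (mod 75), i.e. 75 ∣ 36k. Since gcd(36, 75) = 3, dividing through by 3 this holds exactly when 25 ∣ 12k, and as gcd(12, 25) = 1, exactly when 25 ∣ k.
The smallest positive such k is 25.

25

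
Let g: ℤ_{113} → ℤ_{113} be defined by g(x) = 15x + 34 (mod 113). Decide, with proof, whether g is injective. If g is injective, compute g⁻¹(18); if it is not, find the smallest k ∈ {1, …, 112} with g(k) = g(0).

14

If g(s) = g(t), then 15s ≡ 15t (mod 113). Because gcd(15, 113) = 1, we may cancel 15 to get s ≡ t (mod 113).
So g is injective.
We now compute 15⁻¹ mod 113 explicitly. Euclid's algorithm: 113 = 7·15 + 8, 15 = 1·8 + 7, 8 = 1·7 + 1; back-substituting gives 1 = 98·15 − 13·113, so 15⁻¹ ≡ 98 (mod 113).
Since g is injective, we compute g⁻¹(18): solve 15x + 34 ≡ 18 (mod 113), i.e. 15x ≡ 97 (mod 113).
Multiplying by 15⁻¹ = 98 gives x ≡ 98·97 = 9506 = 84·113 + 14 ≡ 14 (mod 113).
Check: g(14) = 15·14 + 34 = 244 = 2·113 + 18 ≡ 18 (mod 113).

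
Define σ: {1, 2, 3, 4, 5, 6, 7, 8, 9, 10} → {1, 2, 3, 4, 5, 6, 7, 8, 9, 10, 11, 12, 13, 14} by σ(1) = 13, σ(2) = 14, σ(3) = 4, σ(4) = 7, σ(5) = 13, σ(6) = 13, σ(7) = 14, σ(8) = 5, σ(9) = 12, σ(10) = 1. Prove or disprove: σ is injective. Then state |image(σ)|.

σ(1) = 13 = σ(5) with 1 ≠ 5, so σ is not injective.
The image of σ is {1, 4, 5, 7, 12, 13, 14}, which has 7 elements.

7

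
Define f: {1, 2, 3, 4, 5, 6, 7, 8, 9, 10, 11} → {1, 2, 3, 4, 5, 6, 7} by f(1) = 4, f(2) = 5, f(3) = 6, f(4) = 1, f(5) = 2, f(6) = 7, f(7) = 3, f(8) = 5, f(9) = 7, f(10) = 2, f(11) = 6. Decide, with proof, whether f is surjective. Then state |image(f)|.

Every element of the codomain has a preimage: 1 = f(4), 2 = f(5), 3 = f(7), 4 = f(1), 5 = f(2), 6 = f(3), 7 = f(6).
So f is surjective.
The image of f is {1, 2, 3, 4, 5, 6, 7}, which has 7 elements.

7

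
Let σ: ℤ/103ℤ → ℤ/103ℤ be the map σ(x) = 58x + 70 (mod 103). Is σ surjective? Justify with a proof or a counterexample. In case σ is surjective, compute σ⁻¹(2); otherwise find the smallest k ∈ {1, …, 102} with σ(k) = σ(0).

By definition, surjectivity means every element of the codomain has a preimage under σ.
Since gcd(58, 103) = 1, 58 is invertible modulo 103. Euclid's algorithm: 103 = 1·58 + 45, 58 = 1·45 + 13, 45 = 3·13 + 6, 13 = 2·6 + 1; back-substituting gives 1 = 16·58 − 9·103, so 58⁻¹ ≡ 16 (mod 103).
For any y ∈ ℤ/103ℤ, x = 16(y − 70) mod 103 satisfies σ(x) = 58·16(y − 70) + 70 ≡ y (since 58·16 ≡ 1 mod 103). So every y has a preimage.
Therefore σ is surjective.
Since σ is surjective, we compute σ⁻¹(2): solve 58x + 70 ≡ 2 (mod 103), i.e. 58x ≡ 35 (mod 103).
Multiplying by 58⁻¹ = 16 gives x ≡ 16·35 = 560 = 5·103 + 45 ≡ 45 (mod 103).
Check: σ(45) = 58·45 + 70 = 2680 = 26·103 + 2 ≡ 2 (mod 103).

45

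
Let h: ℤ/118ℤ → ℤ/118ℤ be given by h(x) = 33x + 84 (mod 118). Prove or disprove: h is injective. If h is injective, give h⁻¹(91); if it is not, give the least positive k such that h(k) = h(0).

61

Suppose h(u) = h(v) in ℤ/118ℤ. Then 33u + 84 ≡ 33v + 84 (mod 118), so 33(u − v) ≡ 0 (mod 118).
Since gcd(33, 118) = 1, 33 is invertible modulo 118, so u − v ≡ 0 (mod 118), i.e. u = v.
Hence h is injective.
We now compute 33⁻¹ mod 118 explicitly. Euclid's algorithm: 118 = 3·33 + 19, 33 = 1·19 + 14, 19 = 1·14 + 5, 14 = 2·5 + 4, 5 = 1·4 + 1; back-substituting gives 1 = 93·33 − 26·118, so 33⁻¹ ≡ 93 (mod 118).
Since h is injective, we find h⁻¹(91): we need 33x ≡ 91 − 84 ≡ 7 (mod 118). Using 33⁻¹ = 93: x ≡ 93·7 = 651 = 5·118 + 61, so x = 61.
Check: h(61) = 33·61 + 84 = 2097 = 17·118 + 91 ≡ 91 (mod 118).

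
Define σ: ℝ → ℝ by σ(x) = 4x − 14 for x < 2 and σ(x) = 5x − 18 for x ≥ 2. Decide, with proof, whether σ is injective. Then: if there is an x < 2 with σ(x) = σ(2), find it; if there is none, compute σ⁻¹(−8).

3/2

Both pieces are strictly increasing (slopes 4 and 5), so each is injective on its own interval.
The left piece maps (−∞, 2) onto (−∞, −6); the right piece maps [2, ∞) onto [−8, ∞).
These images overlap. In particular σ(2) = −8 (right piece), and solving 4x − 14 = −8 on the left piece gives x = 3/2 < 2.
So σ(3/2) = σ(2) with 3/2 ≠ 2, and σ is not injective. This x = 3/2 is the requested value below 2.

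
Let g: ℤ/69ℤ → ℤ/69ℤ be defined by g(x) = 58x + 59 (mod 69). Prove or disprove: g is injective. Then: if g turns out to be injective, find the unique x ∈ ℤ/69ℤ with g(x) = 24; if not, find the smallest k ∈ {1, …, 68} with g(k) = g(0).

Recall: injectivity means: for all x_1, x_2 in the domain, g(x_1) = g(x_2) implies x_1 = x_2.
Suppose g(x_1) = g(x_2) in ℤ/69ℤ. Then 58x_1 + 59 ≡ 58x_2 + 59 (mod 69), thus 58(x_1 − x_2) ≡ 0 (mod 69).
Since gcd(58, 69) = 1, 58 is invertible modulo 69, therefore x_1 − x_2 ≡ 0 (mod 69), i.e. x_1 = x_2.
Therefore g is injective.
We now compute 58⁻¹ mod 69 explicitly. Euclid's algorithm: 69 = 1·58 + 11, 58 = 5·11 + 3, 11 = 3·3 + 2, 3 = 1·2 + 1; back-substituting gives 1 = 25·58 − 21·69, so 58⁻¹ ≡ 25 (mod 69).
Since g is injective, we compute g⁻¹(24): solve 58x + 59 ≡ 24 (mod 69), i.e. 58x ≡ 34 (mod 69).
Multiplying by 58⁻¹ = 25 gives x ≡ 25·34 = 850 = 12·69 + 22 ≡ 22 (mod 69).
Check: g(22) = 58·22 + 59 = 1335 = 19·69 + 24 ≡ 24 (mod 69).

22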